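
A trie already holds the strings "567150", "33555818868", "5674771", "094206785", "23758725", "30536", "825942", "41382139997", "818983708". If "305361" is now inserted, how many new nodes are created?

1

Walking "305361" from the root, the first 5 characters ("30536") follow existing edges; "1" is the first miss.
Each of the 1 remaining characters creates one node.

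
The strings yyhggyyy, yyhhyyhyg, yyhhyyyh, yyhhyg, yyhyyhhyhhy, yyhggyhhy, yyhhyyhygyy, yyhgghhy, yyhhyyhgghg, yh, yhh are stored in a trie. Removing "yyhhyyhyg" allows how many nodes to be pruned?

After clearing the end-marker at "yyhhyyhyg", prune upward until reaching a node still needed by another word.
Every node on "yyhhyyhyg" is still needed (e.g. by "yyhhyyhygyy"), so nothing is freed.
Nodes removed: 0

0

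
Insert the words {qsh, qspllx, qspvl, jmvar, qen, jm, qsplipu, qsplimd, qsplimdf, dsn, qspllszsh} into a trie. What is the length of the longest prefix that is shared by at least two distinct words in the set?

7

Equivalently: take the maximum, over all pairs, of their longest common prefix length.
e.g. "qsplimd" and "qsplimdf" share the prefix "qsplimd" of length 7; no pair shares a longer one.
Longest shared-prefix length: 7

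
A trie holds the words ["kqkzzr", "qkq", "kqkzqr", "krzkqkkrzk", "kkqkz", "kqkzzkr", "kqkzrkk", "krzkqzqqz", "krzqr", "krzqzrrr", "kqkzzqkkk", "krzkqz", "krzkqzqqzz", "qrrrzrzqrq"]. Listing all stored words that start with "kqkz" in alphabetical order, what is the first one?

kqkzqr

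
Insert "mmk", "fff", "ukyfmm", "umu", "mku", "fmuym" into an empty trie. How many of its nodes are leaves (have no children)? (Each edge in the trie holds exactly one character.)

6

Leaves are exactly the stored words that no other stored word extends.
Those words: "fff", "fmuym", "mku", "mmk", "ukyfmm", "umu"
Leaf count: 6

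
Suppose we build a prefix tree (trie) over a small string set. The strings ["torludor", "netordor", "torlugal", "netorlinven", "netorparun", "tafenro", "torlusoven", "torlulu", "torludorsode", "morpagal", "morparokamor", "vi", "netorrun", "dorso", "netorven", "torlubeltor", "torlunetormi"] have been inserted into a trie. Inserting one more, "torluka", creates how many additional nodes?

"torlu" is already a path in the trie; the remaining "ka" must be added.
Each of the 2 remaining characters creates one node.

2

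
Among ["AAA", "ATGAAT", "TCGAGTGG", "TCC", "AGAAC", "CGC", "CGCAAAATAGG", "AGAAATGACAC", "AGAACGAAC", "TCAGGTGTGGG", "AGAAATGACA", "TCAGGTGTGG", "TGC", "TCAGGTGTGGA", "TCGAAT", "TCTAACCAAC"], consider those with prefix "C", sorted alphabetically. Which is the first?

CGC

DFS of the "C" subtree visits, in order: "CGC", "CGCAAAATAGG"
Position 1: CGC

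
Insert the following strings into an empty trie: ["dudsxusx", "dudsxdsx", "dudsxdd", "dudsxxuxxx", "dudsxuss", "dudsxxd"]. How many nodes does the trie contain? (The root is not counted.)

19

Trace insertions, counting only characters that open a new branch:
  "dudsxusx" → 8 new (d, u, d, s, x, u, s, x)
  "dudsxdsx" → prefix "dudsx" already present; 3 new (d, s, x)
  "dudsxdd" → prefix "dudsxd" already present; 1 new (d)
  "dudsxxuxxx" → prefix "dudsx" already present; 5 new (x, u, x, x, x)
  "dudsxuss" → prefix "dudsxus" already present; 1 new (s)
  "dudsxxd" → prefix "dudsxx" already present; 1 new (d)
Total nodes = 8 + 3 + 1 + 5 + 1 + 1 = 19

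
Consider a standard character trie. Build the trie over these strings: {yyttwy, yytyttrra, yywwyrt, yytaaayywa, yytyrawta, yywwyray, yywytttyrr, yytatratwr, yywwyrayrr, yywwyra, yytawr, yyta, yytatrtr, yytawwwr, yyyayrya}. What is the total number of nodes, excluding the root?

Insert word by word; a character creates a node only if that edge doesn't already exist:
  "yyttwy" → 6 new (y, y, t, t, w, y)
  "yytyttrra" → prefix "yyt" already present; 6 new (y, t, t, r, r, a)
  "yywwyrt" → prefix "yy" already present; 5 new (w, w, y, r, t)
  "yytaaayywa" → prefix "yyt" already present; 7 new (a, a, a, y, y, w, a)
  "yytyrawta" → prefix "yyty" already present; 5 new (r, a, w, t, a)
  "yywwyray" → prefix "yywwyr" already present; 2 new (a, y)
  "yywytttyrr" → prefix "yyw" already present; 7 new (y, t, t, t, y, r, r)
  "yytatratwr" → prefix "yyta" already present; 6 new (t, r, a, t, w, r)
  "yywwyrayrr" → prefix "yywwyray" already present; 2 new (r, r)
  "yywwyra" → prefix "yywwyra" already present; 0 new (none)
  "yytawr" → prefix "yyta" already present; 2 new (w, r)
  "yyta" → prefix "yyta" already present; 0 new (none)
  "yytatrtr" → prefix "yytatr" already present; 2 new (t, r)
  "yytawwwr" → prefix "yytaw" already present; 3 new (w, w, r)
  "yyyayrya" → prefix "yy" already present; 6 new (y, a, y, r, y, a)
Total nodes = 6 + 6 + 5 + 7 + 5 + 2 + 7 + 6 + 2 + 0 + 2 + 0 + 2 + 3 + 6 = 59

59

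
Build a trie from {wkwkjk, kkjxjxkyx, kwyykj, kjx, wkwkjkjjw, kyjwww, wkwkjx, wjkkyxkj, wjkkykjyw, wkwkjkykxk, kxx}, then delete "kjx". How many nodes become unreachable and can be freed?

2

A node on "kjx"'s path can go only if nothing else ends at it or branches off below it.
The suffix "jx" (2 nodes) is used only by "kjx"; the node for "k" still has the child "k", so pruning stops there.
Nodes removed: 2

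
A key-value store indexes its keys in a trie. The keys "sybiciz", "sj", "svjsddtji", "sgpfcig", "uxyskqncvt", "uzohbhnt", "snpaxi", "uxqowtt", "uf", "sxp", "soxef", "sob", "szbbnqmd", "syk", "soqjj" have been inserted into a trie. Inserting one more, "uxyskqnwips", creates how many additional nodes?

4

Walking "uxyskqnwips" from the root, the first 7 characters ("uxyskqn") follow existing edges; "w" is the first miss.
So 11 − 7 = 4 new nodes.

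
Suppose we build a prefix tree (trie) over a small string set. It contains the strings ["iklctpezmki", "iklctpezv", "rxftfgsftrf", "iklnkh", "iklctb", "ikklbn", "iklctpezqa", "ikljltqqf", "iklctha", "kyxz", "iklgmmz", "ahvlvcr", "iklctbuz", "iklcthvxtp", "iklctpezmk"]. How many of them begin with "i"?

12

Traverse to the node for "i", then collect every word in that subtree.
Words under "i": ikklbn, iklctb, iklctbuz, iklctha, iklcthvxtp, iklctpezmk, iklctpezmki, iklctpezqa, iklctpezv, iklgmmz, ikljltqqf, iklnkh
Count: 12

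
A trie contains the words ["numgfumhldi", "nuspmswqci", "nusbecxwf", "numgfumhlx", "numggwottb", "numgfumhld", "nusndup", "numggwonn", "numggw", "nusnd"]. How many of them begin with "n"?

Traverse to the node for "n", then collect every word in that subtree.
Matches: "numgfumhld", "numgfumhldi", "numgfumhlx", "numggw", "numggwonn", "numggwottb", "nusbecxwf", "nusnd", "nusndup", "nuspmswqci"
Count: 10

10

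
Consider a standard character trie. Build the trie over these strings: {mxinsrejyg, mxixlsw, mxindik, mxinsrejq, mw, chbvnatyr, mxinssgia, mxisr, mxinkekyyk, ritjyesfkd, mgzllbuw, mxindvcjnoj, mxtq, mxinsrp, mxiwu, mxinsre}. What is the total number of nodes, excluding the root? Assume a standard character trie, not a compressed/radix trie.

68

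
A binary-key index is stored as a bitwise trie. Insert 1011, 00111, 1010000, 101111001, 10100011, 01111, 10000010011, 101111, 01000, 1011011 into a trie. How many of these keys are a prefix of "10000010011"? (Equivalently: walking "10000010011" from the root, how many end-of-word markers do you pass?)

Traverse "10000010011" character by character; count nodes along the way that are marked as word ends.
Prefixes of the query that are stored words: "10000010011"
Count: 1

1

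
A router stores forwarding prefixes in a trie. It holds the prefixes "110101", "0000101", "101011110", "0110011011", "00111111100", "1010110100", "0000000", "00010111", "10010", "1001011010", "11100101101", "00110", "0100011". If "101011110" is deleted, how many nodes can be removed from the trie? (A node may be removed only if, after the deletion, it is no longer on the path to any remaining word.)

After clearing the end-marker at "101011110", prune upward until reaching a node still needed by another word.
The suffix "110" (3 nodes) is used only by "101011110"; the node for "101011" still has the child "0", so pruning stops there.
Nodes removed: 3

3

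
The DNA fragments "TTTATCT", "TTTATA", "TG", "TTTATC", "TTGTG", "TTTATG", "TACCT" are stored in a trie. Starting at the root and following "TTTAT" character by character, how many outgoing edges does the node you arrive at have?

3

Follow the path "TTTAT" to its node, then look at its outgoing edges.
Characters that immediately follow "TTTAT" among the stored strings: {A, C, G}.
That node has 3 child edges.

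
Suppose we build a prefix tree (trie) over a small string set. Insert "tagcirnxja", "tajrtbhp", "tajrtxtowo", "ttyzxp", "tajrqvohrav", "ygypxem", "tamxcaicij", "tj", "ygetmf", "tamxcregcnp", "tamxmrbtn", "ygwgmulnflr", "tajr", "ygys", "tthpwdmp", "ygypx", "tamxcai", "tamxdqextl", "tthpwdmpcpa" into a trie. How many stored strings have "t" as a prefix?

14

Traverse to the node for "t", then collect every word in that subtree.
Words under "t": tagcirnxja, tajr, tajrqvohrav, tajrtbhp, tajrtxtowo, tamxcai, tamxcaicij, tamxcregcnp, tamxdqextl, tamxmrbtn, tj, tthpwdmp, tthpwdmpcpa, ttyzxp
Count: 14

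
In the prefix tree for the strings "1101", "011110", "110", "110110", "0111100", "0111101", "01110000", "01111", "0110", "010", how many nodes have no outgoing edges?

Leaves are exactly the stored words that no other stored word extends.
Those words: "010", "0110", "01110000", "0111100", "0111101", "110110"
Leaf count: 6

6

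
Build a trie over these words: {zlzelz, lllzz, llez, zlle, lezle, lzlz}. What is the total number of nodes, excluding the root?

For each word, the new-node count is its length minus the longest prefix already in the trie:
  "zlzelz" → 6 new (z, l, z, e, l, z)
  "lllzz" → 5 new (l, l, l, z, z)
  "llez" → prefix "ll" already present; 2 new (e, z)
  "zlle" → prefix "zl" already present; 2 new (l, e)
  "lezle" → prefix "l" already present; 4 new (e, z, l, e)
  "lzlz" → prefix "l" already present; 3 new (z, l, z)
Total nodes = 6 + 5 + 2 + 2 + 4 + 3 = 22

22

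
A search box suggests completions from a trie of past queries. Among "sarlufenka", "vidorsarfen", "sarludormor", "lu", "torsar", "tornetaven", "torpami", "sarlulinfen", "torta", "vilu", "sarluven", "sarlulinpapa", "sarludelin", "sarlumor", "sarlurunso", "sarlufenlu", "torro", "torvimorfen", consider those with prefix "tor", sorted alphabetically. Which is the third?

torro

Words with prefix "tor", in lexicographic order: "tornetaven", "torpami", "torro", "torsar", "torta", "torvimorfen"
The 3rd is torro.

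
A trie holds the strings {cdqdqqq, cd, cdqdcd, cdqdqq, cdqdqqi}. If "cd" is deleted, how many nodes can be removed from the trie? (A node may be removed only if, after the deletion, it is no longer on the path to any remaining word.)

0

After clearing the end-marker at "cd", prune upward until reaching a node still needed by another word.
Every node on "cd" is still needed (e.g. by "cdqdqqq"), so nothing is freed.
Nodes removed: 0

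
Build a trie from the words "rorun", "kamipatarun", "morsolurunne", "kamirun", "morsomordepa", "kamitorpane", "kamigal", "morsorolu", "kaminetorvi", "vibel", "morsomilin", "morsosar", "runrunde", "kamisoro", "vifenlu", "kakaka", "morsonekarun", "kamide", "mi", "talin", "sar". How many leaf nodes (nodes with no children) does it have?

A leaf is a node with no children — equivalently, the end of a word that is not a proper prefix of any other stored word.
Those words: "kakaka", "kamide", "kamigal", "kaminetorvi", "kamipatarun", "kamirun", "kamisoro", "kamitorpane", "mi", "morsolurunne", "morsomilin", "morsomordepa", "morsonekarun", "morsorolu", "morsosar", "rorun", "runrunde", "sar", "talin", "vibel", "vifenlu"
Leaf count: 21

21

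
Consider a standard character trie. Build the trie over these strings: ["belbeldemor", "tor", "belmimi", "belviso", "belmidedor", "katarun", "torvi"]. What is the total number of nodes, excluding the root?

36

For each word, the new-node count is its length minus the longest prefix already in the trie:
  "belbeldemor" → 11 new (b, e, l, b, e, l, d, e, m, o, r)
  "tor" → 3 new (t, o, r)
  "belmimi" → prefix "bel" already present; 4 new (m, i, m, i)
  "belviso" → prefix "bel" already present; 4 new (v, i, s, o)
  "belmidedor" → prefix "belmi" already present; 5 new (d, e, d, o, r)
  "katarun" → 7 new (k, a, t, a, r, u, n)
  "torvi" → prefix "tor" already present; 2 new (v, i)
Total nodes = 11 + 3 + 4 + 4 + 5 + 7 + 2 = 36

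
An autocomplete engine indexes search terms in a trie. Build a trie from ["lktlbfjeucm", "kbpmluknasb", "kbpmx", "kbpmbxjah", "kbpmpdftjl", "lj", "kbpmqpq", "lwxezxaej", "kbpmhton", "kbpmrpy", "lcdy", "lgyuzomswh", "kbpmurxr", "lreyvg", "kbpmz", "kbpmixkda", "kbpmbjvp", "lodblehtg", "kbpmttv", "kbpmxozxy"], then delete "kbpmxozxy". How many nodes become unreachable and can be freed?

A node on "kbpmxozxy"'s path can go only if nothing else ends at it or branches off below it.
The suffix "ozxy" (4 nodes) is used only by "kbpmxozxy"; "kbpmx" is itself a stored word, so pruning stops there.
Nodes removed: 4

4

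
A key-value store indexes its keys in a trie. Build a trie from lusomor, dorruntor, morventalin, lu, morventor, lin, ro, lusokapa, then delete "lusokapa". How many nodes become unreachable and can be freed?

Walk "lusokapa" from the leaf back toward the root, removing each node that no remaining word uses.
The suffix "kapa" (4 nodes) is used only by "lusokapa"; the node for "luso" still has the child "m", so pruning stops there.
Nodes removed: 4

4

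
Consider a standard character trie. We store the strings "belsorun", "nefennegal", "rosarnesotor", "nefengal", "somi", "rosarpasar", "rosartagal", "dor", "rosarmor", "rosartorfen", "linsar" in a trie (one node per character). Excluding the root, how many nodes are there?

Count nodes per top-level branch (shared prefixes stored once):
  'b'-branch (belsorun): 8 nodes
  'd'-branch (dor): 3 nodes
  'l'-branch (linsar): 6 nodes
  'n'-branch (nefengal, nefennegal): 13 nodes
  'r'-branch (rosarmor, rosarnesotor, rosarpasar, rosartagal, rosartorfen): 30 nodes
  's'-branch (somi): 4 nodes
Sum: 64

64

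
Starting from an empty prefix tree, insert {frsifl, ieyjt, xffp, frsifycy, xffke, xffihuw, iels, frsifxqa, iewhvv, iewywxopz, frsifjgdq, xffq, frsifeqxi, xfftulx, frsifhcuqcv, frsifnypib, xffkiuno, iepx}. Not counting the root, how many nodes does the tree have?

69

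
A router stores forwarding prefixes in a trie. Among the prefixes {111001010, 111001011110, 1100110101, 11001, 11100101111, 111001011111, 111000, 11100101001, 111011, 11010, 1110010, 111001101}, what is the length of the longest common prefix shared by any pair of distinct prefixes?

Equivalently: take the maximum, over all pairs, of their longest common prefix length.
"11100101111" and "111001011110" agree on "11100101111" (11 characters) before diverging; nothing deeper is shared.
Longest shared-prefix length: 11

11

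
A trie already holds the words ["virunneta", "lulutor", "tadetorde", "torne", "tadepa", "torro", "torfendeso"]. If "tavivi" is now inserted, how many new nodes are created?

4

The longest prefix of "tavivi" already in the trie is "ta" (length 2).
New nodes needed: |"tavivi"| − 2 = 6 − 2 = 4.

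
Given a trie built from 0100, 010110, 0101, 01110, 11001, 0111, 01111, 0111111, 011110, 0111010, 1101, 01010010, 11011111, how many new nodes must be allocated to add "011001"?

The longest prefix of "011001" already in the trie is "011" (length 3).
New nodes needed: |"011001"| − 3 = 6 − 3 = 3.

3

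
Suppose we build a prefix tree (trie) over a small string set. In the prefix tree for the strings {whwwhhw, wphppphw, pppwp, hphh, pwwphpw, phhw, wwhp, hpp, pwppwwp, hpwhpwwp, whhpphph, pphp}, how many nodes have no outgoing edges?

12

A leaf is a node with no children — equivalently, the end of a word that is not a proper prefix of any other stored word.
Those words: "hphh", "hpp", "hpwhpwwp", "phhw", "pphp", "pppwp", "pwppwwp", "pwwphpw", "whhpphph", "whwwhhw", "wphppphw", "wwhp"
Leaf count: 12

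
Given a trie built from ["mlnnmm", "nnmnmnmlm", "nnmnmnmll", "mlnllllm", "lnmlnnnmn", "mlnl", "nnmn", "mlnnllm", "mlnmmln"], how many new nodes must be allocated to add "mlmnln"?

4

"ml" is already a path in the trie; the remaining "mnln" must be added.
New nodes needed: |"mlmnln"| − 2 = 6 − 2 = 4.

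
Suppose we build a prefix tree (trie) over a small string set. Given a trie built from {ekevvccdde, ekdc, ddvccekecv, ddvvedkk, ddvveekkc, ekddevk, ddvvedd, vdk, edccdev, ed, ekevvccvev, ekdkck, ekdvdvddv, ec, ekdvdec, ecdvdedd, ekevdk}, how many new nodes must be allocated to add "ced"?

3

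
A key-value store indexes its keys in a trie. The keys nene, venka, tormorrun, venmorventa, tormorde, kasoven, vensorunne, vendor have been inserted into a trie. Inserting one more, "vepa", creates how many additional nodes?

Walking "vepa" from the root, the first 2 characters ("ve") follow existing edges; "p" is the first miss.
Each of the 2 remaining characters creates one node.

2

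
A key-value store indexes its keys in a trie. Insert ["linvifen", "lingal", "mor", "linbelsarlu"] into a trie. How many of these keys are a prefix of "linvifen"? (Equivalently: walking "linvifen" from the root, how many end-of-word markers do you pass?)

1

Check each prefix of "linvifen" against the stored set — each match is an end-marker on the path.
Prefixes of the query that are stored words: "linvifen"
Count: 1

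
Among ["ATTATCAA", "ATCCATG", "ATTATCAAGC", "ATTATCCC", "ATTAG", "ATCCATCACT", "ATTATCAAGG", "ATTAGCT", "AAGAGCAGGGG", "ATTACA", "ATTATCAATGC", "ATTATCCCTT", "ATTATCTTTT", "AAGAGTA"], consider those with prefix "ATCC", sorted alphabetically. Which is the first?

DFS of the "ATCC" subtree visits, in order: "ATCCATCACT", "ATCCATG"
The 1st is ATCCATCACT.

ATCCATCACT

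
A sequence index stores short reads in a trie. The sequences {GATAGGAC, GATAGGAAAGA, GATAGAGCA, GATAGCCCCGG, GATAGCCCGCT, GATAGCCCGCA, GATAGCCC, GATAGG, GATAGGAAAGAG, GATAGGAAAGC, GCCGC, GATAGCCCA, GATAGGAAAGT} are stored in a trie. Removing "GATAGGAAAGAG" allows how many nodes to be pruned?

1

Walk "GATAGGAAAGAG" from the leaf back toward the root, removing each node that no remaining word uses.
The suffix "G" (1 node) is used only by "GATAGGAAAGAG"; "GATAGGAAAGA" is itself a stored word, so pruning stops there.
Nodes removed: 1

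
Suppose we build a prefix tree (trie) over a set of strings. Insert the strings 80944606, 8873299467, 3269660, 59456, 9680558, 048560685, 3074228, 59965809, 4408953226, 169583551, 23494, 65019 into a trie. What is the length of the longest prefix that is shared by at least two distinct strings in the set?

2

The deepest shared node is where two words last agree before diverging.
e.g. "59456" and "59965809" share the prefix "59" of length 2; no pair shares a longer one.
Longest shared-prefix length: 2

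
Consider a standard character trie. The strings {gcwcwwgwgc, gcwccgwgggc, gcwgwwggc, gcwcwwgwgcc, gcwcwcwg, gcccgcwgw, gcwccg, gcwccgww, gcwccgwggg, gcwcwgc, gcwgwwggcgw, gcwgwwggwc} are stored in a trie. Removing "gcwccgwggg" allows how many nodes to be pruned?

Walk "gcwccgwggg" from the leaf back toward the root, removing each node that no remaining word uses.
Every node on "gcwccgwggg" is still needed (e.g. by "gcwccgwgggc"), so nothing is freed.
Nodes removed: 0

0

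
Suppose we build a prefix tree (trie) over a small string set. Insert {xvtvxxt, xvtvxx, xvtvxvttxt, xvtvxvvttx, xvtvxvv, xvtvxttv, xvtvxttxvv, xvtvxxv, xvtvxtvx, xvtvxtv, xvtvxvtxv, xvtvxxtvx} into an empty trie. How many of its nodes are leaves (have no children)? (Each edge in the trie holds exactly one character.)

8

Leaves are exactly the stored words that no other stored word extends.
Those words: "xvtvxttv", "xvtvxttxvv", "xvtvxtvx", "xvtvxvttxt", "xvtvxvtxv", "xvtvxvvttx", "xvtvxxtvx", "xvtvxxv"
Leaf count: 8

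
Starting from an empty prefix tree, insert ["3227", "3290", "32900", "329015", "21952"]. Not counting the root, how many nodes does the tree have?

14

Count nodes per top-level branch (shared prefixes stored once):
  '2'-branch (21952): 5 nodes
  '3'-branch (3227, 3290, 32900, 329015): 9 nodes
Sum: 14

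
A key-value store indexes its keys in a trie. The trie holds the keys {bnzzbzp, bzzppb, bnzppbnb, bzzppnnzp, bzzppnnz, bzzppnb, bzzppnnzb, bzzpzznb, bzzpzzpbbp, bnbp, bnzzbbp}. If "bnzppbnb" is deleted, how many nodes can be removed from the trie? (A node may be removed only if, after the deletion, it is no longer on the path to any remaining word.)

5

Walk "bnzppbnb" from the leaf back toward the root, removing each node that no remaining word uses.
The suffix "ppbnb" (5 nodes) is used only by "bnzppbnb"; the node for "bnz" still has the child "z", so pruning stops there.
Nodes removed: 5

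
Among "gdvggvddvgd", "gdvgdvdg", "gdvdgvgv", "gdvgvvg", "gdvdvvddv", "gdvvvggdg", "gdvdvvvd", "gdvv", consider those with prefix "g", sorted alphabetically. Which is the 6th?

gdvgvvg

Filter for "g…" and sort: "gdvdgvgv", "gdvdvvddv", "gdvdvvvd", "gdvgdvdg", "gdvggvddvgd", "gdvgvvg", "gdvv", "gdvvvggdg"
The 6th is gdvgvvg.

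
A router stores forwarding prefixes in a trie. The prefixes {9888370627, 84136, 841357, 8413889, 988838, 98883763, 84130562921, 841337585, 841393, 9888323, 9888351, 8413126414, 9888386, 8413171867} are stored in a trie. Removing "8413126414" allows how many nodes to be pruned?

Walk "8413126414" from the leaf back toward the root, removing each node that no remaining word uses.
The suffix "26414" (5 nodes) is used only by "8413126414"; the node for "84131" still has the child "7", so pruning stops there.
Nodes removed: 5

5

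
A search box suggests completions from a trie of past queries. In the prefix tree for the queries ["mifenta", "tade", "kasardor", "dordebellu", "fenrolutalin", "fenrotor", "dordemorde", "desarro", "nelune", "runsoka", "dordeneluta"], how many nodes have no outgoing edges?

11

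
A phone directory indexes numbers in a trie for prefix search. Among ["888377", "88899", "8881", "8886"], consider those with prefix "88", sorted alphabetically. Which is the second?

888377

Filter for "88…" and sort: "8881", "888377", "8886", "88899"
Position 2: 888377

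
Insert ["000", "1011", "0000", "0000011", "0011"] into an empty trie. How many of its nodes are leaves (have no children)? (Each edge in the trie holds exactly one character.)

Leaves are exactly the stored words that no other stored word extends.
Those words: "0000011", "0011", "1011"
Leaf count: 3

3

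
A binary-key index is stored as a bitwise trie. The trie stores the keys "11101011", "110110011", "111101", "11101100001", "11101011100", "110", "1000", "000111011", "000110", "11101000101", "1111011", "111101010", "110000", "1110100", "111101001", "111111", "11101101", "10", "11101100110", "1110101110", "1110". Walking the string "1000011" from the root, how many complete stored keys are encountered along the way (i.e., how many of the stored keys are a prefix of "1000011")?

Traverse "1000011" character by character; count nodes along the way that are marked as word ends.
Prefixes of the query that are stored words: "10", "1000"
Count: 2

2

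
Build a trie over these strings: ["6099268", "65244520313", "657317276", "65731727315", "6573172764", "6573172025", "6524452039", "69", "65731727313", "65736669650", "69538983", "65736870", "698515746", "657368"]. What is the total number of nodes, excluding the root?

Insert word by word; a character creates a node only if that edge doesn't already exist:
  "6099268" → 7 new (6, 0, 9, 9, 2, 6, 8)
  "65244520313" → prefix "6" already present; 10 new (5, 2, 4, 4, 5, 2, 0, 3, 1, 3)
  "657317276" → prefix "65" already present; 7 new (7, 3, 1, 7, 2, 7, 6)
  "65731727315" → prefix "65731727" already present; 3 new (3, 1, 5)
  "6573172764" → prefix "657317276" already present; 1 new (4)
  "6573172025" → prefix "6573172" already present; 3 new (0, 2, 5)
  "6524452039" → prefix "652445203" already present; 1 new (9)
  "69" → prefix "6" already present; 1 new (9)
  "65731727313" → prefix "6573172731" already present; 1 new (3)
  "65736669650" → prefix "6573" already present; 7 new (6, 6, 6, 9, 6, 5, 0)
  "69538983" → prefix "69" already present; 6 new (5, 3, 8, 9, 8, 3)
  "65736870" → prefix "65736" already present; 3 new (8, 7, 0)
  "698515746" → prefix "69" already present; 7 new (8, 5, 1, 5, 7, 4, 6)
  "657368" → prefix "657368" already present; 0 new (none)
Total nodes = 7 + 10 + 7 + 3 + 1 + 3 + 1 + 1 + 1 + 7 + 6 + 3 + 7 + 0 = 57

57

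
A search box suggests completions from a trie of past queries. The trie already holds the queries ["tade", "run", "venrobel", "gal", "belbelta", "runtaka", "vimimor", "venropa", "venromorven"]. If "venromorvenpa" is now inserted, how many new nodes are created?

2

The longest prefix of "venromorvenpa" already in the trie is "venromorven" (length 11).
Each of the 2 remaining characters creates one node.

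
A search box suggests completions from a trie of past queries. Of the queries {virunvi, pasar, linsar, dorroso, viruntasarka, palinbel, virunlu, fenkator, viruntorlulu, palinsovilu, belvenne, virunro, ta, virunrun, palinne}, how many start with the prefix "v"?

Walk to "v"; the words in its subtree are exactly those with that prefix.
Matches: "virunlu", "virunro", "virunrun", "viruntasarka", "viruntorlulu", "virunvi"
Count: 6

6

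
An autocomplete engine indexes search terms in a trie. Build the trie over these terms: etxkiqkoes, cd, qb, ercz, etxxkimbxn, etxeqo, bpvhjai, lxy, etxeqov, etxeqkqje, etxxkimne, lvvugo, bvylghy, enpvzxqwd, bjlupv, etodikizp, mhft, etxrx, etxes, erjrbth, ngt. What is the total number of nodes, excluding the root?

Trace insertions, counting only characters that open a new branch:
  "etxkiqkoes" → 10 new (e, t, x, k, i, q, k, o, e, s)
  "cd" → 2 new (c, d)
  "qb" → 2 new (q, b)
  "ercz" → prefix "e" already present; 3 new (r, c, z)
  "etxxkimbxn" → prefix "etx" already present; 7 new (x, k, i, m, b, x, n)
  "etxeqo" → prefix "etx" already present; 3 new (e, q, o)
  "bpvhjai" → 7 new (b, p, v, h, j, a, i)
  "lxy" → 3 new (l, x, y)
  "etxeqov" → prefix "etxeqo" already present; 1 new (v)
  "etxeqkqje" → prefix "etxeq" already present; 4 new (k, q, j, e)
  "etxxkimne" → prefix "etxxkim" already present; 2 new (n, e)
  "lvvugo" → prefix "l" already present; 5 new (v, v, u, g, o)
  "bvylghy" → prefix "b" already present; 6 new (v, y, l, g, h, y)
  "enpvzxqwd" → prefix "e" already present; 8 new (n, p, v, z, x, q, w, d)
  "bjlupv" → prefix "b" already present; 5 new (j, l, u, p, v)
  "etodikizp" → prefix "et" already present; 7 new (o, d, i, k, i, z, p)
  "mhft" → 4 new (m, h, f, t)
  "etxrx" → prefix "etx" already present; 2 new (r, x)
  "etxes" → prefix "etxe" already present; 1 new (s)
  "erjrbth" → prefix "er" already present; 5 new (j, r, b, t, h)
  "ngt" → 3 new (n, g, t)
Total nodes = 10 + 2 + 2 + 3 + 7 + 3 + 7 + 3 + 1 + 4 + 2 + 5 + 6 + 8 + 5 + 7 + 4 + 2 + 1 + 5 + 3 = 90

90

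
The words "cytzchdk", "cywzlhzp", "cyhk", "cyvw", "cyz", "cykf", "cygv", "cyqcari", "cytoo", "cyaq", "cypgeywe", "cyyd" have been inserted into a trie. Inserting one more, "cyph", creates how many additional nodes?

"cyp" is already a path in the trie; the remaining "h" must be added.
So 4 − 3 = 1 new nodes.

1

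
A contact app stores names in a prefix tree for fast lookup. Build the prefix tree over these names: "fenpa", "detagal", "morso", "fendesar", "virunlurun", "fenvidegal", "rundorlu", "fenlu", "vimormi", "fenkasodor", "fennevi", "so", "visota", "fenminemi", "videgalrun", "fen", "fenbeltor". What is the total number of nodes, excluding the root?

For each word, the new-node count is its length minus the longest prefix already in the trie:
  "fenpa" → 5 new (f, e, n, p, a)
  "detagal" → 7 new (d, e, t, a, g, a, l)
  "morso" → 5 new (m, o, r, s, o)
  "fendesar" → prefix "fen" already present; 5 new (d, e, s, a, r)
  "virunlurun" → 10 new (v, i, r, u, n, l, u, r, u, n)
  "fenvidegal" → prefix "fen" already present; 7 new (v, i, d, e, g, a, l)
  "rundorlu" → 8 new (r, u, n, d, o, r, l, u)
  "fenlu" → prefix "fen" already present; 2 new (l, u)
  "vimormi" → prefix "vi" already present; 5 new (m, o, r, m, i)
  "fenkasodor" → prefix "fen" already present; 7 new (k, a, s, o, d, o, r)
  "fennevi" → prefix "fen" already present; 4 new (n, e, v, i)
  "so" → 2 new (s, o)
  "visota" → prefix "vi" already present; 4 new (s, o, t, a)
  "fenminemi" → prefix "fen" already present; 6 new (m, i, n, e, m, i)
  "videgalrun" → prefix "vi" already present; 8 new (d, e, g, a, l, r, u, n)
  "fen" → prefix "fen" already present; 0 new (none)
  "fenbeltor" → prefix "fen" already present; 6 new (b, e, l, t, o, r)
Total nodes = 5 + 7 + 5 + 5 + 10 + 7 + 8 + 2 + 5 + 7 + 4 + 2 + 4 + 6 + 8 + 0 + 6 = 91

91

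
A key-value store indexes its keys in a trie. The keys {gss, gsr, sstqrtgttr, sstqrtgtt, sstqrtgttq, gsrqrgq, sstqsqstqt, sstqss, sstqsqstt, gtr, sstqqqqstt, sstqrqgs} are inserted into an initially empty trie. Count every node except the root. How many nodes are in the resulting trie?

Insert word by word; a character creates a node only if that edge doesn't already exist:
  "gss" → 3 new (g, s, s)
  "gsr" → prefix "gs" already present; 1 new (r)
  "sstqrtgttr" → 10 new (s, s, t, q, r, t, g, t, t, r)
  "sstqrtgtt" → prefix "sstqrtgtt" already present; 0 new (none)
  "sstqrtgttq" → prefix "sstqrtgtt" already present; 1 new (q)
  "gsrqrgq" → prefix "gsr" already present; 4 new (q, r, g, q)
  "sstqsqstqt" → prefix "sstq" already present; 6 new (s, q, s, t, q, t)
  "sstqss" → prefix "sstqs" already present; 1 new (s)
  "sstqsqstt" → prefix "sstqsqst" already present; 1 new (t)
  "gtr" → prefix "g" already present; 2 new (t, r)
  "sstqqqqstt" → prefix "sstq" already present; 6 new (q, q, q, s, t, t)
  "sstqrqgs" → prefix "sstqr" already present; 3 new (q, g, s)
Total nodes = 3 + 1 + 10 + 0 + 1 + 4 + 6 + 1 + 1 + 2 + 6 + 3 = 38

38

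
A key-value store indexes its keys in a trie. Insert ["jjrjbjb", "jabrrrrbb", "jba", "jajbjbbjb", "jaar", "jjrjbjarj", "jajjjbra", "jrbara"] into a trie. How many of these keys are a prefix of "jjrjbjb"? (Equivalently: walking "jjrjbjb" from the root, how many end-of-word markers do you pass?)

1

Walk "jjrjbjb" from the root; an end-of-word marker is hit whenever a stored word is a prefix of "jjrjbjb".
Prefixes of the query that are stored words: "jjrjbjb"
Count: 1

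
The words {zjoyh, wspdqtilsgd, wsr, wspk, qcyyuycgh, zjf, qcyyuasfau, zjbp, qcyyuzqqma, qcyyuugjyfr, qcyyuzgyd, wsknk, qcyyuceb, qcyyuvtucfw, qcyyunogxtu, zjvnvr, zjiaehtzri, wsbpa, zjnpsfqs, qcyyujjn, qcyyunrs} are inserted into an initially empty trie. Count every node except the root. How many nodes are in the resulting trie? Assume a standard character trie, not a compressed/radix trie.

Insert word by word; a character creates a node only if that edge doesn't already exist:
  "zjoyh" → 5 new (z, j, o, y, h)
  "wspdqtilsgd" → 11 new (w, s, p, d, q, t, i, l, s, g, d)
  "wsr" → prefix "ws" already present; 1 new (r)
  "wspk" → prefix "wsp" already present; 1 new (k)
  "qcyyuycgh" → 9 new (q, c, y, y, u, y, c, g, h)
  "zjf" → prefix "zj" already present; 1 new (f)
  "qcyyuasfau" → prefix "qcyyu" already present; 5 new (a, s, f, a, u)
  "zjbp" → prefix "zj" already present; 2 new (b, p)
  "qcyyuzqqma" → prefix "qcyyu" already present; 5 new (z, q, q, m, a)
  "qcyyuugjyfr" → prefix "qcyyu" already present; 6 new (u, g, j, y, f, r)
  "qcyyuzgyd" → prefix "qcyyuz" already present; 3 new (g, y, d)
  "wsknk" → prefix "ws" already present; 3 new (k, n, k)
  "qcyyuceb" → prefix "qcyyu" already present; 3 new (c, e, b)
  "qcyyuvtucfw" → prefix "qcyyu" already present; 6 new (v, t, u, c, f, w)
  "qcyyunogxtu" → prefix "qcyyu" already present; 6 new (n, o, g, x, t, u)
  "zjvnvr" → prefix "zj" already present; 4 new (v, n, v, r)
  "zjiaehtzri" → prefix "zj" already present; 8 new (i, a, e, h, t, z, r, i)
  "wsbpa" → prefix "ws" already present; 3 new (b, p, a)
  "zjnpsfqs" → prefix "zj" already present; 6 new (n, p, s, f, q, s)
  "qcyyujjn" → prefix "qcyyu" already present; 3 new (j, j, n)
  "qcyyunrs" → prefix "qcyyun" already present; 2 new (r, s)
Total nodes = 5 + 11 + 1 + 1 + 9 + 1 + 5 + 2 + 5 + 6 + 3 + 3 + 3 + 6 + 6 + 4 + 8 + 3 + 6 + 3 + 2 = 93

93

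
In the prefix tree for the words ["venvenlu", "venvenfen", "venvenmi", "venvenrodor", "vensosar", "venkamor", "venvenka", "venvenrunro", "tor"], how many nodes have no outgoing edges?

A leaf is a node with no children — equivalently, the end of a word that is not a proper prefix of any other stored word.
Those words: "tor", "venkamor", "vensosar", "venvenfen", "venvenka", "venvenlu", "venvenmi", "venvenrodor", "venvenrunro"
Leaf count: 9

9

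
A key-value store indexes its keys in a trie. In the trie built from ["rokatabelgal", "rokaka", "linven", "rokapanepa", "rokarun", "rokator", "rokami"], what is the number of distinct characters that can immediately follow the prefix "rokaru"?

Walk "rokaru" from the root, arriving at one node.
Distinct next characters after "rokaru": n.
That node has 1 child edge.

1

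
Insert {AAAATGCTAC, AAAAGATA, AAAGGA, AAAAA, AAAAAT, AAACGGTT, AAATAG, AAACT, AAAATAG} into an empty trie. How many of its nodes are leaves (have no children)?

A leaf is a node with no children — equivalently, the end of a word that is not a proper prefix of any other stored word.
Those words: "AAAAAT", "AAAAGATA", "AAAATAG", "AAAATGCTAC", "AAACGGTT", "AAACT", "AAAGGA", "AAATAG"
Leaf count: 8

8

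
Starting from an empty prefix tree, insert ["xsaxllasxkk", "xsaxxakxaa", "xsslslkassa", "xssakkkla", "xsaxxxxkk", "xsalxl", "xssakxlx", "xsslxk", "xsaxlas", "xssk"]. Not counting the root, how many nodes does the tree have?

Count nodes per top-level branch (shared prefixes stored once):
  'x'-branch (xsalxl, xsaxlas, xsaxllasxkk, xsaxxakxaa, xsaxxxxkk, xssakkkla, xssakxlx, xssk, xsslslkassa, xsslxk): 47 nodes
Sum: 47

47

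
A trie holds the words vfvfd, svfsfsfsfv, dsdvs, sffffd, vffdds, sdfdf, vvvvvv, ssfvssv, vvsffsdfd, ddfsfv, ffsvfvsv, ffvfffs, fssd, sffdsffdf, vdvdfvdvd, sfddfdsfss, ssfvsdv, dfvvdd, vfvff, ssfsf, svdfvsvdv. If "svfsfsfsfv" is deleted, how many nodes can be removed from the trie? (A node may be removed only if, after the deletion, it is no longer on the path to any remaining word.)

After clearing the end-marker at "svfsfsfsfv", prune upward until reaching a node still needed by another word.
The suffix "fsfsfsfv" (8 nodes) is used only by "svfsfsfsfv"; the node for "sv" still has the child "d", so pruning stops there.
Nodes removed: 8

8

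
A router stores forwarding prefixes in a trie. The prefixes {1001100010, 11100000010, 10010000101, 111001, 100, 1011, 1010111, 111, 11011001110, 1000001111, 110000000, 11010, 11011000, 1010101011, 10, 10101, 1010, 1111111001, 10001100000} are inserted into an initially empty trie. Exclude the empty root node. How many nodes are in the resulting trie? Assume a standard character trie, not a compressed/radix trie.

For each word, the new-node count is its length minus the longest prefix already in the trie:
  "1001100010" → 10 new (1, 0, 0, 1, 1, 0, 0, 0, 1, 0)
  "11100000010" → prefix "1" already present; 10 new (1, 1, 0, 0, 0, 0, 0, 0, 1, 0)
  "10010000101" → prefix "1001" already present; 7 new (0, 0, 0, 0, 1, 0, 1)
  "111001" → prefix "11100" already present; 1 new (1)
  "100" → prefix "100" already present; 0 new (none)
  "1011" → prefix "10" already present; 2 new (1, 1)
  "1010111" → prefix "101" already present; 4 new (0, 1, 1, 1)
  "111" → prefix "111" already present; 0 new (none)
  "11011001110" → prefix "11" already present; 9 new (0, 1, 1, 0, 0, 1, 1, 1, 0)
  "1000001111" → prefix "100" already present; 7 new (0, 0, 0, 1, 1, 1, 1)
  "110000000" → prefix "110" already present; 6 new (0, 0, 0, 0, 0, 0)
  "11010" → prefix "1101" already present; 1 new (0)
  "11011000" → prefix "1101100" already present; 1 new (0)
  "1010101011" → prefix "10101" already present; 5 new (0, 1, 0, 1, 1)
  "10" → prefix "10" already present; 0 new (none)
  "10101" → prefix "10101" already present; 0 new (none)
  "1010" → prefix "1010" already present; 0 new (none)
  "1111111001" → prefix "111" already present; 7 new (1, 1, 1, 1, 0, 0, 1)
  "10001100000" → prefix "1000" already present; 7 new (1, 1, 0, 0, 0, 0, 0)
Total nodes = 10 + 10 + 7 + 1 + 0 + 2 + 4 + 0 + 9 + 7 + 6 + 1 + 1 + 5 + 0 + 0 + 0 + 7 + 7 = 77

77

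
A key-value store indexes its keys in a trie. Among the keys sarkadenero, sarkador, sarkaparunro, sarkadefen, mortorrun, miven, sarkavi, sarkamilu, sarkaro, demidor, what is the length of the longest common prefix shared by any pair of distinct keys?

7

Look for the deepest trie node that still has at least two words in its subtree.
"sarkadefen" and "sarkadenero" agree on "sarkade" (7 characters) before diverging; nothing deeper is shared.
Longest shared-prefix length: 7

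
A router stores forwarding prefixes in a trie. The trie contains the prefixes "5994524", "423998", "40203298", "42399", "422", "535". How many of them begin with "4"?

4

Traverse to the node for "4", then collect every word in that subtree.
Matches: "40203298", "422", "42399", "423998"
Count: 4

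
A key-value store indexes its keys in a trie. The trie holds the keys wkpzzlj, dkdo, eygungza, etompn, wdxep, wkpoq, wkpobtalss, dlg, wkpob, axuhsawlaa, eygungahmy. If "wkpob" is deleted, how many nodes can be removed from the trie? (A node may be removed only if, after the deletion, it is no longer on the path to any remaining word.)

0

After clearing the end-marker at "wkpob", prune upward until reaching a node still needed by another word.
Every node on "wkpob" is still needed (e.g. by "wkpobtalss"), so nothing is freed.
Nodes removed: 0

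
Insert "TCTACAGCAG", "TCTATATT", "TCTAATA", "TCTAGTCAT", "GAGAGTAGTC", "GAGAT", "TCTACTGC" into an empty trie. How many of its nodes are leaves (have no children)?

7

A leaf is a node with no children — equivalently, the end of a word that is not a proper prefix of any other stored word.
Those words: "GAGAGTAGTC", "GAGAT", "TCTAATA", "TCTACAGCAG", "TCTACTGC", "TCTAGTCAT", "TCTATATT"
Leaf count: 7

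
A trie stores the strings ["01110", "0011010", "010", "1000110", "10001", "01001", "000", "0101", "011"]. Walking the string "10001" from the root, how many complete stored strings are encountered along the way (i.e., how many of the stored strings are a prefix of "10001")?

Traverse "10001" character by character; count nodes along the way that are marked as word ends.
Prefixes of the query that are stored words: "10001"
Count: 1

1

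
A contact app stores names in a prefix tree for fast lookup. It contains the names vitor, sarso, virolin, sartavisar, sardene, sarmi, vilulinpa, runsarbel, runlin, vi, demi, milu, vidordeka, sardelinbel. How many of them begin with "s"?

5

Traverse to the node for "s", then collect every word in that subtree.
Matches: "sardelinbel", "sardene", "sarmi", "sarso", "sartavisar"
Count: 5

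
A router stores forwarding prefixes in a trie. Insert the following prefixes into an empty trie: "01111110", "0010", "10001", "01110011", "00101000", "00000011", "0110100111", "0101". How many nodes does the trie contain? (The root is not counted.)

39

Trie structure (* marks end of a word):
(root)
├─ 0
│  ├─ 0
│  │  ├─ 0
│  │  │  └─ 0
│  │  │     └─ 0
│  │  │        └─ 0
│  │  │           └─ 1
│  │  │              └─ 1 *
│  │  └─ 1
│  │     └─ 0 *
│  │        └─ 1
│  │           └─ 0
│  │              └─ 0
│  │                 └─ 0 *
│  └─ 1
│     ├─ 0
│     │  └─ 1 *
│     └─ 1
│        ├─ 0
│        │  └─ 1
│        │     └─ 0
│        │        └─ 0
│        │           └─ 1
│        │              └─ 1
│        │                 └─ 1 *
│        └─ 1
│           ├─ 0
│           │  └─ 0
│           │     └─ 1
│           │        └─ 1 *
│           └─ 1
│              └─ 1
│                 └─ 1
│                    └─ 0 *
└─ 1
   └─ 0
      └─ 0
         └─ 0
            └─ 1 *
Counting every labelled node above: 39.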